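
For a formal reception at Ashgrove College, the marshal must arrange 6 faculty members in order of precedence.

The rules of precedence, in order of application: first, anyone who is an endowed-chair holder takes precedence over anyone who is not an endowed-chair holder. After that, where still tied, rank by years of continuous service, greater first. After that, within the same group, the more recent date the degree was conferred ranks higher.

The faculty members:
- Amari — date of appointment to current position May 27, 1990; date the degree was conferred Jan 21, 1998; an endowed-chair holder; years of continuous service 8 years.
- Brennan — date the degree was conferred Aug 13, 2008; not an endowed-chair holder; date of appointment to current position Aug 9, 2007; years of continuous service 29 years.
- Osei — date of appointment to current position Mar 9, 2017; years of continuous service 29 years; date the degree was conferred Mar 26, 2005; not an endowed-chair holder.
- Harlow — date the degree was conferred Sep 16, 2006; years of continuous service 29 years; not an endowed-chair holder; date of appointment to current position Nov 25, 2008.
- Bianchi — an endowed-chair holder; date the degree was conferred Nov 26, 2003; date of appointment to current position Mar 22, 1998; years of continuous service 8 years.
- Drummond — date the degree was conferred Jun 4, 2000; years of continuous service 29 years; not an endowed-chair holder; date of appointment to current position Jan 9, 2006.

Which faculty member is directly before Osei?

Harlow

By the first rule: Bianchi and Amari (both an endowed-chair holder); then Brennan, Harlow, Osei and Drummond (each not an endowed-chair holder).
Bianchi and Amari both have years of continuous service 8 years, so the next rule applies.
Among Bianchi and Amari, by date the degree was conferred (later first): Bianchi (Nov 26, 2003) before Amari (Jan 21, 1998).
Brennan, Harlow, Osei and Drummond all have years of continuous service 29 years, so the next rule applies.
Among Brennan, Harlow, Osei and Drummond, by date the degree was conferred (later first): Brennan (Aug 13, 2008) before Harlow (Sep 16, 2006) before Osei (Mar 26, 2005) before Drummond (Jun 4, 2000).
Order: Bianchi, Amari, Brennan, Harlow, Osei, Drummond.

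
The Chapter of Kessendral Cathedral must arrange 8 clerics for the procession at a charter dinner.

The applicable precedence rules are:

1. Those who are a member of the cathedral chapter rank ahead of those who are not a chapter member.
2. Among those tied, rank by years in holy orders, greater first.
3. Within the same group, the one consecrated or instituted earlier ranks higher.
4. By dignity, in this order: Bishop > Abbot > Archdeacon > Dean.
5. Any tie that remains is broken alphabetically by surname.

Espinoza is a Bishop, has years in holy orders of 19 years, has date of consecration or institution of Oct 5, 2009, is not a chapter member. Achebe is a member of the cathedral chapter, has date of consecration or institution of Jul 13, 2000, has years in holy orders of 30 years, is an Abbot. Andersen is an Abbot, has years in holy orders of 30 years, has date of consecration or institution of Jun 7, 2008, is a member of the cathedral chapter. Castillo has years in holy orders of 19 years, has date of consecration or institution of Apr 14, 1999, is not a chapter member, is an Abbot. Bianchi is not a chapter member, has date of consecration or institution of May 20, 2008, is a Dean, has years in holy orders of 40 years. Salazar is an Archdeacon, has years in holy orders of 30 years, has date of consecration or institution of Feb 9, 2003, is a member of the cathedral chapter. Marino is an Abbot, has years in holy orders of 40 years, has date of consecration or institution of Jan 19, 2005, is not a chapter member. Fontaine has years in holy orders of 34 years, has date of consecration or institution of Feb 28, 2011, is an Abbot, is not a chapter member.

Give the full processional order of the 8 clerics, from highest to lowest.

By the first rule: Achebe, Salazar and Andersen (each a member of the cathedral chapter); then Marino, Bianchi, Fontaine, Castillo and Espinoza (each not a chapter member).
Achebe, Salazar and Andersen all have years in holy orders 30 years, so the next rule applies.
Among Achebe, Salazar and Andersen, by date of consecration or institution (earlier first): Achebe (Jul 13, 2000) before Salazar (Feb 9, 2003) before Andersen (Jun 7, 2008).
Among Marino, Bianchi, Fontaine, Castillo and Espinoza, by years in holy orders (higher first): Marino and Bianchi (40 years) before Fontaine (34 years) before Castillo and Espinoza (19 years).
Among Marino and Bianchi, by date of consecration or institution (earlier first): Marino (Jan 19, 2005) before Bianchi (May 20, 2008).
Among Castillo and Espinoza, by date of consecration or institution (earlier first): Castillo (Apr 14, 1999) before Espinoza (Oct 5, 2009).
Full order: Achebe, Salazar, Andersen, Marino, Bianchi, Fontaine, Castillo, Espinoza.

Achebe, Salazar, Andersen, Marino, Bianchi, Fontaine, Castillo, Espinoza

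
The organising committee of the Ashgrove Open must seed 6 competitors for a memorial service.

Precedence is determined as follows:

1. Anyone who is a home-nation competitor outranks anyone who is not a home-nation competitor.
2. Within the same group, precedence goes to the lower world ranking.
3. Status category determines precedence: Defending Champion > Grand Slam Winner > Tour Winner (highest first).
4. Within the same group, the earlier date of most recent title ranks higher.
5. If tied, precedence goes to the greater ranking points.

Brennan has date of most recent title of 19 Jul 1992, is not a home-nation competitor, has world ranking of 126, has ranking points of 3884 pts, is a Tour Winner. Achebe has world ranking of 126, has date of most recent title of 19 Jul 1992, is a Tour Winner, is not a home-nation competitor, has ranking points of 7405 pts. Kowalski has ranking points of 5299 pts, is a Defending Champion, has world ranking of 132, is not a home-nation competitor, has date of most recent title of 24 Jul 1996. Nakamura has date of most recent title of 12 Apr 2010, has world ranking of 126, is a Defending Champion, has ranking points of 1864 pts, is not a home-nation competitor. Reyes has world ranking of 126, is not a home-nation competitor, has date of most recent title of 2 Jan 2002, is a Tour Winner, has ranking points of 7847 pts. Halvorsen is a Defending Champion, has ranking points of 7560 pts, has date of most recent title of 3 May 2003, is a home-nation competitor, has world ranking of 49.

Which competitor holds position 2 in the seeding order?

By the first rule: Halvorsen (a home-nation competitor); then Nakamura, Achebe, Brennan, Reyes and Kowalski (each not a home-nation competitor).
Among Nakamura, Achebe, Brennan, Reyes and Kowalski, by world ranking (lower first): Nakamura, Achebe, Brennan and Reyes (126) before Kowalski (132).
Among Nakamura, Achebe, Brennan and Reyes, by status category: Nakamura (Defending Champion) before Achebe, Brennan and Reyes (Tour Winner).
Among Achebe, Brennan and Reyes, by date of most recent title (earlier first): Achebe and Brennan (19 Jul 1992) before Reyes (2 Jan 2002).
Among Achebe and Brennan, by ranking points (higher first): Achebe (7405 pts) before Brennan (3884 pts).
Order: Halvorsen, Nakamura, Achebe, Brennan, Reyes, Kowalski.

Nakamura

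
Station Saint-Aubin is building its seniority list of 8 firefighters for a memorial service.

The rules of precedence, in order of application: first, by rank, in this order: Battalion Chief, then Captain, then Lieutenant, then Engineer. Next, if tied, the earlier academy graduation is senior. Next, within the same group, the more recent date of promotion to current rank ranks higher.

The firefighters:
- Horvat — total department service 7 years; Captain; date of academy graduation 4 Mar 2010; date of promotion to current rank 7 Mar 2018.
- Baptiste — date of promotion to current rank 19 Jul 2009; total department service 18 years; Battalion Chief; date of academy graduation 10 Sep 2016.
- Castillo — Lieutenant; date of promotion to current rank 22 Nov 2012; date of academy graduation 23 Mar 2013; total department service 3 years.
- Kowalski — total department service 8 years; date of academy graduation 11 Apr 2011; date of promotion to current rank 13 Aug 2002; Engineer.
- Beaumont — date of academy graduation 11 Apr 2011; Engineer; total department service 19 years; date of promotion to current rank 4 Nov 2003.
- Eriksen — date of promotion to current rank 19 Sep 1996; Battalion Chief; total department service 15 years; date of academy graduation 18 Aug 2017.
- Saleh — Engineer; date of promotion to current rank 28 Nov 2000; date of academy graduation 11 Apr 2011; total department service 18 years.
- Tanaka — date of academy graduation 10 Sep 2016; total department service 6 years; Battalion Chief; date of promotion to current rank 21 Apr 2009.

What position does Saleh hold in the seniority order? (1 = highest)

By rank: Baptiste, Tanaka and Eriksen (Battalion Chief); then Horvat (Captain); then Castillo (Lieutenant); then Beaumont, Kowalski and Saleh (Engineer).
Among Baptiste, Tanaka and Eriksen, by date of academy graduation (earlier first): Baptiste and Tanaka (10 Sep 2016) before Eriksen (18 Aug 2017).
Among Baptiste and Tanaka, by date of promotion to current rank (later first): Baptiste (19 Jul 2009) before Tanaka (21 Apr 2009).
Beaumont, Kowalski and Saleh all have date of academy graduation 11 Apr 2011, so the next rule applies.
Among Beaumont, Kowalski and Saleh, by date of promotion to current rank (later first): Beaumont (4 Nov 2003) before Kowalski (13 Aug 2002) before Saleh (28 Nov 2000).
Order: Baptiste, Tanaka, Eriksen, Horvat, Castillo, Beaumont, Kowalski, Saleh. So position 8.

8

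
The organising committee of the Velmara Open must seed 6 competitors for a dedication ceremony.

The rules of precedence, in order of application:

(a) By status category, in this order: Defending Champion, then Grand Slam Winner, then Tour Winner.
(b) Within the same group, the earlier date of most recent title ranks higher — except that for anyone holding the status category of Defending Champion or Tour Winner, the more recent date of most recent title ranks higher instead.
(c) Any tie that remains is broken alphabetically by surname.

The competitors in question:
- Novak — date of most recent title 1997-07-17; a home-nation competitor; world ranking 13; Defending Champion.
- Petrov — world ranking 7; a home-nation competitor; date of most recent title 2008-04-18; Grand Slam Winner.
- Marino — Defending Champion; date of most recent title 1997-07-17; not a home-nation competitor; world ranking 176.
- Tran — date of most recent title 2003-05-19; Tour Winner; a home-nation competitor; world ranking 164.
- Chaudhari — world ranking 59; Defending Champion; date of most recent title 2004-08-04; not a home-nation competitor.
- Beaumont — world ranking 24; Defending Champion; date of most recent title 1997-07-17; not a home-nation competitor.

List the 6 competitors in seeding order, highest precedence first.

By status category: Chaudhari, Beaumont, Marino and Novak (Defending Champion); then Petrov (Grand Slam Winner); then Tran (Tour Winner).
Among Chaudhari, Beaumont, Marino and Novak, by date of most recent title (later first) (reversed rule for this group): Chaudhari (2004-08-04) before Beaumont, Marino and Novak (1997-07-17).
Among Beaumont, Marino and Novak, alphabetically by surname: Beaumont before Marino before Novak.
Full order: Chaudhari, Beaumont, Marino, Novak, Petrov, Tran.

Chaudhari, Beaumont, Marino, Novak, Petrov, Tran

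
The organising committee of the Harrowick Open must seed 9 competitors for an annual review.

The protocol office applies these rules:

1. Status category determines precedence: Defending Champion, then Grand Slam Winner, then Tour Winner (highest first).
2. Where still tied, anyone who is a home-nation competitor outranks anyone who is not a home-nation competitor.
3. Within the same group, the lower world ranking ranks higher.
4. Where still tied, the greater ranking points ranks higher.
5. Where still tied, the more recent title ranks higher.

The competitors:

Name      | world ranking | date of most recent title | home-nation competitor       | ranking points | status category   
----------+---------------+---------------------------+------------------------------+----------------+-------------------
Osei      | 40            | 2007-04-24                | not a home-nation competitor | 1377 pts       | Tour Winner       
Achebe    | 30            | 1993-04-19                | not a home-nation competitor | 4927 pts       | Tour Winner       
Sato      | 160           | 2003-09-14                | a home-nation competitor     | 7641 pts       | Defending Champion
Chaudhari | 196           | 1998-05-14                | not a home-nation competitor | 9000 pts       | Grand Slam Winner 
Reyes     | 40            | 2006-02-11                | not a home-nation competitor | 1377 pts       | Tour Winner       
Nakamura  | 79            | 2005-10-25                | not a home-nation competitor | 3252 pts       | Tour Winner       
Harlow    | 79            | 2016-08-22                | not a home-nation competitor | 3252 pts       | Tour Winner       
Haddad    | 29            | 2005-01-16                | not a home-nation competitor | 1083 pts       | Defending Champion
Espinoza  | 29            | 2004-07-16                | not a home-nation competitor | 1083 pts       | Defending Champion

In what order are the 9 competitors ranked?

Sato, Haddad, Espinoza, Chaudhari, Achebe, Osei, Reyes, Harlow, Nakamura

By status category: Sato, Haddad and Espinoza (Defending Champion); then Chaudhari (Grand Slam Winner); then Achebe, Osei, Reyes, Harlow and Nakamura (Tour Winner).
Among Sato, Haddad and Espinoza, a home-nation competitor before not a home-nation competitor: Sato (a home-nation competitor) before Haddad and Espinoza (not a home-nation competitor).
Haddad and Espinoza both have world ranking 29, so the next rule applies.
Haddad and Espinoza both have ranking points 1083 pts, so the next rule applies.
Among Haddad and Espinoza, by date of most recent title (later first): Haddad (2005-01-16) before Espinoza (2004-07-16).
Achebe, Osei, Reyes, Harlow and Nakamura are each not a home-nation competitor, so the next rule applies.
Among Achebe, Osei, Reyes, Harlow and Nakamura, by world ranking (lower first): Achebe (30) before Osei and Reyes (40) before Harlow and Nakamura (79).
Osei and Reyes both have ranking points 1377 pts, so the next rule applies.
Among Osei and Reyes, by date of most recent title (later first): Osei (2007-04-24) before Reyes (2006-02-11).
Harlow and Nakamura both have ranking points 3252 pts, so the next rule applies.
Among Harlow and Nakamura, by date of most recent title (later first): Harlow (2016-08-22) before Nakamura (2005-10-25).
Full order: Sato, Haddad, Espinoza, Chaudhari, Achebe, Osei, Reyes, Harlow, Nakamura.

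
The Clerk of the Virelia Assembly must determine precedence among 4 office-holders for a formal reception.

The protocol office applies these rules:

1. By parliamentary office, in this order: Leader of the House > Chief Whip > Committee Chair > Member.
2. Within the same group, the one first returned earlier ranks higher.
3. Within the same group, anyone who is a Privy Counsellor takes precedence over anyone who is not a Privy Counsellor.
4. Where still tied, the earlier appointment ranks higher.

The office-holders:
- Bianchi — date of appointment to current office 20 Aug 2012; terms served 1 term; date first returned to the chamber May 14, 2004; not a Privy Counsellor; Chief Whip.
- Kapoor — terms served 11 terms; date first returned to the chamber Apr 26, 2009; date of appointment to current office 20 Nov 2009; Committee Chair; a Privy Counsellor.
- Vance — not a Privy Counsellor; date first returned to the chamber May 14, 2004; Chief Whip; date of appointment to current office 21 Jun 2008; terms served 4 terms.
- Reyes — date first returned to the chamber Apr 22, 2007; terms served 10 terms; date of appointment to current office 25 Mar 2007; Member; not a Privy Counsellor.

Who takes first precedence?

By parliamentary office: Vance and Bianchi (Chief Whip); then Kapoor (Committee Chair); then Reyes (Member).
Vance and Bianchi both have date first returned to the chamber May 14, 2004, so the next rule applies.
Vance and Bianchi are each not a Privy Counsellor, so the next rule applies.
Among Vance and Bianchi, by date of appointment to current office (earlier first): Vance (21 Jun 2008) before Bianchi (20 Aug 2012).
Order: Vance, Bianchi, Kapoor, Reyes.

Vance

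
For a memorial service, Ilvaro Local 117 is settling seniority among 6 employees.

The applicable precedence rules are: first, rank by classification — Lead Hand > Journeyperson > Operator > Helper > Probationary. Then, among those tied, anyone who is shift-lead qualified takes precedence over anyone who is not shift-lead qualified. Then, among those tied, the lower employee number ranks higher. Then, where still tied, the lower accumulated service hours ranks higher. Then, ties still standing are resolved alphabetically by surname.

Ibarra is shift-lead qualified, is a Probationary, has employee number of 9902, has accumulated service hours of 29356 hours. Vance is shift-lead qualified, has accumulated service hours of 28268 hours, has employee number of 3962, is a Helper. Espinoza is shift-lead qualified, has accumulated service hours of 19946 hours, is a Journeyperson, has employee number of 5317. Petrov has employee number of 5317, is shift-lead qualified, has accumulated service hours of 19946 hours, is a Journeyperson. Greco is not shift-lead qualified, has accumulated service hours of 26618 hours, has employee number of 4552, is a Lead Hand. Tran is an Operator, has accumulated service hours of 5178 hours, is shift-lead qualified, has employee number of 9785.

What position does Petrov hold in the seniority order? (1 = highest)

By classification: Greco (Lead Hand); then Espinoza and Petrov (Journeyperson); then Tran (Operator); then Vance (Helper); then Ibarra (Probationary).
Espinoza and Petrov are each shift-lead qualified, so the next rule applies.
Espinoza and Petrov both have employee number 5317, so the next rule applies.
Espinoza and Petrov both have accumulated service hours 19946 hours, so the next rule applies.
Among Espinoza and Petrov, alphabetically by surname: Espinoza before Petrov.
Order: Greco, Espinoza, Petrov, Tran, Vance, Ibarra. So position 3.

3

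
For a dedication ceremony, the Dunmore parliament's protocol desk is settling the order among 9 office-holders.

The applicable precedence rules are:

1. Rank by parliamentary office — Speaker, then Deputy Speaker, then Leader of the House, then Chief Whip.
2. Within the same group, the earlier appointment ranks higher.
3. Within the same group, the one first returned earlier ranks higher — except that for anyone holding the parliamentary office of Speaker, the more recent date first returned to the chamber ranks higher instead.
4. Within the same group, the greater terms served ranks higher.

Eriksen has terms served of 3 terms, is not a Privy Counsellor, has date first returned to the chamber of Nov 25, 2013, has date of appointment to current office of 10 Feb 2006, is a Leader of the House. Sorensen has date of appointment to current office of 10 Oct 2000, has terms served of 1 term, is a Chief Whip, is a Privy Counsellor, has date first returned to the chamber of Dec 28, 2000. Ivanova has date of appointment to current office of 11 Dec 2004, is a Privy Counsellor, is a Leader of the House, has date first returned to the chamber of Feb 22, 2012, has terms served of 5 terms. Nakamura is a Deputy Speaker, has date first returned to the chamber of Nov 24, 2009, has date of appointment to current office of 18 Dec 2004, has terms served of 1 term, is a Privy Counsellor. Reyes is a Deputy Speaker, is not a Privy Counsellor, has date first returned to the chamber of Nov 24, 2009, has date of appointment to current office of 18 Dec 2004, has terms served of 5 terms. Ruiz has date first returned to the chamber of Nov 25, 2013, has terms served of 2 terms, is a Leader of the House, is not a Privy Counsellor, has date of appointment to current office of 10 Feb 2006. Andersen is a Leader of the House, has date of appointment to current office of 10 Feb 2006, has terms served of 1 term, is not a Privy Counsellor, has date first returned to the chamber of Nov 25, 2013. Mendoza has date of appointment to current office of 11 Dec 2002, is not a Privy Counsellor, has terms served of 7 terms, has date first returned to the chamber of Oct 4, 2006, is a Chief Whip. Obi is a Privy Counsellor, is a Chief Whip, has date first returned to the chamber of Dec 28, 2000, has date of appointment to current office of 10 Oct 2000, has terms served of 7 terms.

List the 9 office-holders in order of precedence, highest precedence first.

Reyes, Nakamura, Ivanova, Eriksen, Ruiz, Andersen, Obi, Sorensen, Mendoza

By parliamentary office: Reyes and Nakamura (Deputy Speaker); then Ivanova, Eriksen, Ruiz and Andersen (Leader of the House); then Obi, Sorensen and Mendoza (Chief Whip).
Reyes and Nakamura both have date of appointment to current office 18 Dec 2004, so the next rule applies.
Reyes and Nakamura both have date first returned to the chamber Nov 24, 2009, so the next rule applies.
Among Reyes and Nakamura, by terms served (higher first): Reyes (5 terms) before Nakamura (1 term).
Among Ivanova, Eriksen, Ruiz and Andersen, by date of appointment to current office (earlier first): Ivanova (11 Dec 2004) before Eriksen, Ruiz and Andersen (10 Feb 2006).
Eriksen, Ruiz and Andersen all have date first returned to the chamber Nov 25, 2013, so the next rule applies.
Among Eriksen, Ruiz and Andersen, by terms served (higher first): Eriksen (3 terms) before Ruiz (2 terms) before Andersen (1 term).
Among Obi, Sorensen and Mendoza, by date of appointment to current office (earlier first): Obi and Sorensen (10 Oct 2000) before Mendoza (11 Dec 2002).
Obi and Sorensen both have date first returned to the chamber Dec 28, 2000, so the next rule applies.
Among Obi and Sorensen, by terms served (higher first): Obi (7 terms) before Sorensen (1 term).
Full order: Reyes, Nakamura, Ivanova, Eriksen, Ruiz, Andersen, Obi, Sorensen, Mendoza.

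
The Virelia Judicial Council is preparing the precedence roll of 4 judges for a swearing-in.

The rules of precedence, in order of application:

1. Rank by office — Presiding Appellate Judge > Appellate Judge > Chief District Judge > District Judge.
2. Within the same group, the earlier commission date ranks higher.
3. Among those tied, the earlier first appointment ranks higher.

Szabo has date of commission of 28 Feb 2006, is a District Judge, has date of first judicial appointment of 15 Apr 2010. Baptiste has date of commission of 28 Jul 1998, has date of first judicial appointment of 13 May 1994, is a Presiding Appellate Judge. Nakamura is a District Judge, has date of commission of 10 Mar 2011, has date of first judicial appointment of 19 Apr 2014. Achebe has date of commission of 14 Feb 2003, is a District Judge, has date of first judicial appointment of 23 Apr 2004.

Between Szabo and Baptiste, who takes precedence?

By office: Baptiste (Presiding Appellate Judge); then Achebe, Szabo and Nakamura (District Judge).
Among Achebe, Szabo and Nakamura, by date of commission (earlier first): Achebe (14 Feb 2003) before Szabo (28 Feb 2006) before Nakamura (10 Mar 2011).
So Baptiste takes precedence.

Baptiste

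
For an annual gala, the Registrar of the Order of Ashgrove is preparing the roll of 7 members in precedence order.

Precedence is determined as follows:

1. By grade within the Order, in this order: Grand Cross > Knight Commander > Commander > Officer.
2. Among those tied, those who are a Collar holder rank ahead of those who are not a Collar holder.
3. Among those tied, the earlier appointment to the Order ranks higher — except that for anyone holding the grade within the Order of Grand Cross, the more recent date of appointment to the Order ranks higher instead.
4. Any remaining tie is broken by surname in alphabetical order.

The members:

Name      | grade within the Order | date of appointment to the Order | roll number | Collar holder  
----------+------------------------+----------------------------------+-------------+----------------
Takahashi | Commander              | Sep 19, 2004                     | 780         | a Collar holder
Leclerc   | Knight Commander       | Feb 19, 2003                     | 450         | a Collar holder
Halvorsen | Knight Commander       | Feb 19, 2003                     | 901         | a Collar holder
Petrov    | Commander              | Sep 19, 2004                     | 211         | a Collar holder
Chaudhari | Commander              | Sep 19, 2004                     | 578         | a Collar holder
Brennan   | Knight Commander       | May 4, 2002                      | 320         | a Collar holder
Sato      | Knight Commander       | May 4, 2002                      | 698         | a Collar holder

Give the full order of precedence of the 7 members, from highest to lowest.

Brennan, Sato, Halvorsen, Leclerc, Chaudhari, Petrov, Takahashi

By grade within the Order: Brennan, Sato, Halvorsen and Leclerc (Knight Commander); then Chaudhari, Petrov and Takahashi (Commander).
Brennan, Sato, Halvorsen and Leclerc are each a Collar holder, so the next rule applies.
Among Brennan, Sato, Halvorsen and Leclerc, by date of appointment to the Order (earlier first): Brennan and Sato (May 4, 2002) before Halvorsen and Leclerc (Feb 19, 2003).
Among Brennan and Sato, alphabetically by surname: Brennan before Sato.
Among Halvorsen and Leclerc, alphabetically by surname: Halvorsen before Leclerc.
Chaudhari, Petrov and Takahashi are each a Collar holder, so the next rule applies.
Chaudhari, Petrov and Takahashi all have date of appointment to the Order Sep 19, 2004, so the next rule applies.
Among Chaudhari, Petrov and Takahashi, alphabetically by surname: Chaudhari before Petrov before Takahashi.
Full order: Brennan, Sato, Halvorsen, Leclerc, Chaudhari, Petrov, Takahashi.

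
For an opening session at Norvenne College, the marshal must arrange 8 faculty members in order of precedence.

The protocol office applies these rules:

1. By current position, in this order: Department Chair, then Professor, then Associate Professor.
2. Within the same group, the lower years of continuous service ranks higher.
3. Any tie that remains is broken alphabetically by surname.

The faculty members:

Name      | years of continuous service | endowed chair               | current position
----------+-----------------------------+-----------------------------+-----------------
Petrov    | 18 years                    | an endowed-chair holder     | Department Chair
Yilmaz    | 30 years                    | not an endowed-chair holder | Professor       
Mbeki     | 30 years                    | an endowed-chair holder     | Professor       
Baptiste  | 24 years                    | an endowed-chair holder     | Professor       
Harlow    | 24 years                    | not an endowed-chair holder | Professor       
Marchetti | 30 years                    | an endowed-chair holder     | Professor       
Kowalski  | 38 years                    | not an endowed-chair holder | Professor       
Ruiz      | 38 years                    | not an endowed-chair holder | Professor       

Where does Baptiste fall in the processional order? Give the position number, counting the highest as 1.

By current position: Petrov (Department Chair); then Baptiste, Harlow, Marchetti, Mbeki, Yilmaz, Kowalski and Ruiz (Professor).
Among Baptiste, Harlow, Marchetti, Mbeki, Yilmaz, Kowalski and Ruiz, by years of continuous service (lower first): Baptiste and Harlow (24 years) before Marchetti, Mbeki and Yilmaz (30 years) before Kowalski and Ruiz (38 years).
Among Baptiste and Harlow, alphabetically by surname: Baptiste before Harlow.
Among Marchetti, Mbeki and Yilmaz, alphabetically by surname: Marchetti before Mbeki before Yilmaz.
Among Kowalski and Ruiz, alphabetically by surname: Kowalski before Ruiz.
Order: Petrov, Baptiste, Harlow, Marchetti, Mbeki, Yilmaz, Kowalski, Ruiz. So position 2.

2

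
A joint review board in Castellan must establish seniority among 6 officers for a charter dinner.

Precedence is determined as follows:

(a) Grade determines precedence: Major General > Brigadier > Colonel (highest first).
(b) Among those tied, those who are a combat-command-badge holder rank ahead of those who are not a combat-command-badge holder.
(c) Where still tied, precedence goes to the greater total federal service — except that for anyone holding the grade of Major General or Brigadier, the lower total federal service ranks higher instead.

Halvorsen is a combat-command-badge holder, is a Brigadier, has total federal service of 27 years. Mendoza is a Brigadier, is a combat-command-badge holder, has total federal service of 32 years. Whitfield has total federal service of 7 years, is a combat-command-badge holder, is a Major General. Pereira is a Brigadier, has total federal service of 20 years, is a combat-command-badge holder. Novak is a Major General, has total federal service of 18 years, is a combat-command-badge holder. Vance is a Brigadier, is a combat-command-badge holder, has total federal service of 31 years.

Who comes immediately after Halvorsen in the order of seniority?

By grade: Whitfield and Novak (Major General); then Pereira, Halvorsen, Vance and Mendoza (Brigadier).
Whitfield and Novak are each a combat-command-badge holder, so the next rule applies.
Among Whitfield and Novak, by total federal service (lower first) (reversed rule for this group): Whitfield (7 years) before Novak (18 years).
Pereira, Halvorsen, Vance and Mendoza are each a combat-command-badge holder, so the next rule applies.
Among Pereira, Halvorsen, Vance and Mendoza, by total federal service (lower first) (reversed rule for this group): Pereira (20 years) before Halvorsen (27 years) before Vance (31 years) before Mendoza (32 years).
Order: Whitfield, Novak, Pereira, Halvorsen, Vance, Mendoza.

Vance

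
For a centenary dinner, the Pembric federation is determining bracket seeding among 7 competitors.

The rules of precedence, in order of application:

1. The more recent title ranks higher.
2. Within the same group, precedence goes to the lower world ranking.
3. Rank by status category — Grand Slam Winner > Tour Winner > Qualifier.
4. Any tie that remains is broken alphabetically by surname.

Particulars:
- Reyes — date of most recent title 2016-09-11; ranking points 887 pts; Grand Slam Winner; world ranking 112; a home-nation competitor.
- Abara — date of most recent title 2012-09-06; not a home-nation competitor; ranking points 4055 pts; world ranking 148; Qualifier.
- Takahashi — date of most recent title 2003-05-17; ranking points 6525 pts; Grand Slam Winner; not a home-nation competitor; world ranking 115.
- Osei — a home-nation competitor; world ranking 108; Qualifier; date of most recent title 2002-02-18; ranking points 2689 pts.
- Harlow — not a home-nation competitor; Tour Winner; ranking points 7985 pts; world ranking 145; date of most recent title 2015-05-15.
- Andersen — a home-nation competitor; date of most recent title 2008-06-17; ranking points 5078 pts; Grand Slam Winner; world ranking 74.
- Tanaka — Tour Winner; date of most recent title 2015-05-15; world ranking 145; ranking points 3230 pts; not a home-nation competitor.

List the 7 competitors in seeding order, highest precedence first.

Reyes, Harlow, Tanaka, Abara, Andersen, Takahashi, Osei

By date of most recent title (later first): Reyes (2016-09-11); then Harlow and Tanaka (both 2015-05-15); then Abara (2012-09-06); then Andersen (2008-06-17); then Takahashi (2003-05-17); then Osei (2002-02-18).
Harlow and Tanaka both have world ranking 145, so the next rule applies.
Harlow and Tanaka are each Tour Winner, so the next rule applies.
Among Harlow and Tanaka, alphabetically by surname: Harlow before Tanaka.
Full order: Reyes, Harlow, Tanaka, Abara, Andersen, Takahashi, Osei.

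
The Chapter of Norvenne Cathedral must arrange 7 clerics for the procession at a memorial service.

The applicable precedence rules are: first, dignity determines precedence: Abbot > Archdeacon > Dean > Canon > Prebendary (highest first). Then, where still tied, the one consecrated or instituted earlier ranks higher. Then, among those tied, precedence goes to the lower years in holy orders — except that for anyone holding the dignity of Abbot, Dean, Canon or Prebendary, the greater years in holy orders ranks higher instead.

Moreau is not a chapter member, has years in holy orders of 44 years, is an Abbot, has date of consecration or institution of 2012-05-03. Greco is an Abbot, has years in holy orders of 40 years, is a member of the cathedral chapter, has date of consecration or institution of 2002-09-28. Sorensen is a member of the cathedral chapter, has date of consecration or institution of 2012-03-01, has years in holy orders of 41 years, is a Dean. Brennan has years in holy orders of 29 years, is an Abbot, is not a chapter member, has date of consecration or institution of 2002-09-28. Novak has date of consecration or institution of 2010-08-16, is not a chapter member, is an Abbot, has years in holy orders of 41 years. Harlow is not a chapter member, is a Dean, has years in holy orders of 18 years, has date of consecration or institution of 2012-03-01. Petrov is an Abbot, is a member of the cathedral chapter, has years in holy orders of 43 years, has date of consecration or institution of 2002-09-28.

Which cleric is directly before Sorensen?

Moreau

By dignity: Petrov, Greco, Brennan, Novak and Moreau (Abbot); then Sorensen and Harlow (Dean).
Among Petrov, Greco, Brennan, Novak and Moreau, by date of consecration or institution (earlier first): Petrov, Greco and Brennan (2002-09-28) before Novak (2010-08-16) before Moreau (2012-05-03).
Among Petrov, Greco and Brennan, by years in holy orders (higher first) (reversed rule for this group): Petrov (43 years) before Greco (40 years) before Brennan (29 years).
Sorensen and Harlow both have date of consecration or institution 2012-03-01, so the next rule applies.
Among Sorensen and Harlow, by years in holy orders (higher first) (reversed rule for this group): Sorensen (41 years) before Harlow (18 years).
Order: Petrov, Greco, Brennan, Novak, Moreau, Sorensen, Harlow.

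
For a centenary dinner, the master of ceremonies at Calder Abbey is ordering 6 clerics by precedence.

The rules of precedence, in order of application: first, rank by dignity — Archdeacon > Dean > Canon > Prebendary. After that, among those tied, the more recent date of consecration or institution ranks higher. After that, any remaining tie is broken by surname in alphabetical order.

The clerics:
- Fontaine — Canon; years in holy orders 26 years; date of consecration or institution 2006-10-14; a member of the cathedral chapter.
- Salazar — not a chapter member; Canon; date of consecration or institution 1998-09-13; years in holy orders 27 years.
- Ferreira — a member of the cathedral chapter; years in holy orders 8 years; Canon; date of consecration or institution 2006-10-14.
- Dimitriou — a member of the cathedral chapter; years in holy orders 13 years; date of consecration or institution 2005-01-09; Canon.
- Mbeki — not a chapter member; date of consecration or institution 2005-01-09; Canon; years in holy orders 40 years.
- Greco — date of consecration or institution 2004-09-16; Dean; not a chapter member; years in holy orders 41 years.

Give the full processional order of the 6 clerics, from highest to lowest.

By dignity: Greco (Dean); then Ferreira, Fontaine, Dimitriou, Mbeki and Salazar (Canon).
Among Ferreira, Fontaine, Dimitriou, Mbeki and Salazar, by date of consecration or institution (later first): Ferreira and Fontaine (2006-10-14) before Dimitriou and Mbeki (2005-01-09) before Salazar (1998-09-13).
Among Ferreira and Fontaine, alphabetically by surname: Ferreira before Fontaine.
Among Dimitriou and Mbeki, alphabetically by surname: Dimitriou before Mbeki.
Full order: Greco, Ferreira, Fontaine, Dimitriou, Mbeki, Salazar.

Greco, Ferreira, Fontaine, Dimitriou, Mbeki, Salazar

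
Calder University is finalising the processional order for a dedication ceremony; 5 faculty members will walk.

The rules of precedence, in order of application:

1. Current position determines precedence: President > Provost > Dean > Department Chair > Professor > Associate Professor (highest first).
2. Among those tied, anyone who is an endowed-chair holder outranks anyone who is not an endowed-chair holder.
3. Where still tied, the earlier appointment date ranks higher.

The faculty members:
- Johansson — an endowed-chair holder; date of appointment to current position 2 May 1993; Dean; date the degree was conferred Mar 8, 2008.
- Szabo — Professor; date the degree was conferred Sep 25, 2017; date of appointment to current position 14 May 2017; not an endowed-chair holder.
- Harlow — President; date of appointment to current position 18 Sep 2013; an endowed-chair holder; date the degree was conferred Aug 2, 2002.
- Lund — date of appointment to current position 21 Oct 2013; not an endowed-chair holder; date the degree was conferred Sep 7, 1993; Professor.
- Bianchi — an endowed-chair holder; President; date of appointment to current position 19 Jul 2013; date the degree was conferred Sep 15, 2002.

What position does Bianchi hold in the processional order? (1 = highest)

By current position: Bianchi and Harlow (President); then Johansson (Dean); then Lund and Szabo (Professor).
Bianchi and Harlow are each an endowed-chair holder, so the next rule applies.
Among Bianchi and Harlow, by date of appointment to current position (earlier first): Bianchi (19 Jul 2013) before Harlow (18 Sep 2013).
Lund and Szabo are each not an endowed-chair holder, so the next rule applies.
Among Lund and Szabo, by date of appointment to current position (earlier first): Lund (21 Oct 2013) before Szabo (14 May 2017).
Order: Bianchi, Harlow, Johansson, Lund, Szabo. So position 1.

1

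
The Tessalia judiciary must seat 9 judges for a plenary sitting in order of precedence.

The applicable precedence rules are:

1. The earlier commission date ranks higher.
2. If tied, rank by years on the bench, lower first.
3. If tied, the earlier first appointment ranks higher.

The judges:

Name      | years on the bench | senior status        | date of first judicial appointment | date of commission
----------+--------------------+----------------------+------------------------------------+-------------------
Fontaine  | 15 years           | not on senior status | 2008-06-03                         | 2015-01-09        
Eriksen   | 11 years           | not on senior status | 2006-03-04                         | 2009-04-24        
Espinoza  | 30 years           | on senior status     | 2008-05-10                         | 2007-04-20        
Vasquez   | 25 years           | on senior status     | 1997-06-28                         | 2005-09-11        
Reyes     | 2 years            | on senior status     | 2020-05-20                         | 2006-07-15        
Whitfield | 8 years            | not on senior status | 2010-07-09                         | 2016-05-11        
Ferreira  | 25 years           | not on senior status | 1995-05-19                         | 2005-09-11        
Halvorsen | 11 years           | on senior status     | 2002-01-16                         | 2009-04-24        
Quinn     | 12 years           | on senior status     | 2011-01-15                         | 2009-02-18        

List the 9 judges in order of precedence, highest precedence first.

By date of commission (earlier first): Ferreira and Vasquez (both 2005-09-11); then Reyes (2006-07-15); then Espinoza (2007-04-20); then Quinn (2009-02-18); then Halvorsen and Eriksen (both 2009-04-24); then Fontaine (2015-01-09); then Whitfield (2016-05-11).
Ferreira and Vasquez both have years on the bench 25 years, so the next rule applies.
Among Ferreira and Vasquez, by date of first judicial appointment (earlier first): Ferreira (1995-05-19) before Vasquez (1997-06-28).
Halvorsen and Eriksen both have years on the bench 11 years, so the next rule applies.
Among Halvorsen and Eriksen, by date of first judicial appointment (earlier first): Halvorsen (2002-01-16) before Eriksen (2006-03-04).
Full order: Ferreira, Vasquez, Reyes, Espinoza, Quinn, Halvorsen, Eriksen, Fontaine, Whitfield.

Ferreira, Vasquez, Reyes, Espinoza, Quinn, Halvorsen, Eriksen, Fontaine, Whitfield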